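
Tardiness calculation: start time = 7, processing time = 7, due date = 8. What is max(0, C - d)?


Completion = start + processing = 7 + 7 = 14
Tardiness = max(0, C - d) = max(0, 14 - 8)
= max(0, 6)
= 6


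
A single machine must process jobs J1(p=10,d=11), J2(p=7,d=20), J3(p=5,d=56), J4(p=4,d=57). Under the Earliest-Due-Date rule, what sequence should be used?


EDD: sort by earliest due date
  J1: d=11, p=10
  J2: d=20, p=7
  J3: d=56, p=5
  J4: d=57, p=4
Order: J1 → J2 → J3 → J4


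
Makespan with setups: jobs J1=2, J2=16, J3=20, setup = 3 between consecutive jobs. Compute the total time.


Makespan = Σ processing + (n-1) × setup
= (2 + 16 + 20) + (3-1)×3
= 38 + 6
= 44 time units


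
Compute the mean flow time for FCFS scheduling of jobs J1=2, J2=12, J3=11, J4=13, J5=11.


Completion times:
  J1: completes at 2
  J2: completes at 14
  J3: completes at 25
  J4: completes at 38
  J5: completes at 49
Sum = 128
Average = 128/5
= 25.60


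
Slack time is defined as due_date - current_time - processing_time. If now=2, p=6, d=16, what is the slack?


Slack = due - current_time - processing
= 16 - 2 - 6
= 8


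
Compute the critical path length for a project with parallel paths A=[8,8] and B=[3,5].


Path A: 8 + 8 = 16
Path B: 3 + 5 = 8
Critical path = longest = max(16, 8)
= 16 (Path A)


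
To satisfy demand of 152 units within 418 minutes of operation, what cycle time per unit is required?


Cycle time = available time / demand
= 418 / 152
= 2.75 min/unit


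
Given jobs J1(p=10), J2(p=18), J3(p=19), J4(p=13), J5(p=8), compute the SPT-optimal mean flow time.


SPT order: J5 → J1 → J4 → J2 → J3
Completion times:
  J5: C=8
  J1: C=18
  J4: C=31
  J2: C=49
  J3: C=68
Sum = 174, n = 5
Mean flow = 174/5
= 34.80


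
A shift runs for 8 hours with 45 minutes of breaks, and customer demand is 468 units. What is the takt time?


Available = 8×60 - 45 = 435 min
Takt time = 435 / 468
= 0.93 min/unit


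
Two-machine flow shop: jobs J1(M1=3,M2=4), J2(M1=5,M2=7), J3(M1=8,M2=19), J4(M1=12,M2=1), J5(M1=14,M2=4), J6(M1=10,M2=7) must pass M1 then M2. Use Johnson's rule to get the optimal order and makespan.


Johnson's rule:
Group 1 (M1≤M2, sort by M1): ['J1', 'J2', 'J3']
Group 2 (M1>M2, sort desc M2): ['J6', 'J5', 'J4']
Sequence: J1 → J2 → J3 → J6 → J5 → J4
Makespan calculation:
  J1: M1 done=3, M2 done=7
  J2: M1 done=8, M2 done=15
  J3: M1 done=16, M2 done=35
  J6: M1 done=26, M2 done=42
  J5: M1 done=40, M2 done=46
  J4: M1 done=52, M2 done=53
= Sequence: J1 → J2 → J3 → J6 → J5 → J4, Makespan: 53


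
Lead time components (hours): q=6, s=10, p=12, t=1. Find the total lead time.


Lead time = queue + setup + processing + transit
= 6 + 10 + 12 + 1
= 29 hours


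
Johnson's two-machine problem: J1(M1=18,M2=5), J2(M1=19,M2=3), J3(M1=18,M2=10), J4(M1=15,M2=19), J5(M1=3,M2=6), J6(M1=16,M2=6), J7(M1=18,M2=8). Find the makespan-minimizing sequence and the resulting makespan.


Johnson's rule:
Group 1 (M1≤M2, sort by M1): ['J5', 'J4']
Group 2 (M1>M2, sort desc M2): ['J3', 'J7', 'J6', 'J1', 'J2']
Sequence: J5 → J4 → J3 → J7 → J6 → J1 → J2
Makespan calculation:
  J5: M1 done=3, M2 done=9
  J4: M1 done=18, M2 done=37
  J3: M1 done=36, M2 done=47
  J7: M1 done=54, M2 done=62
  J6: M1 done=70, M2 done=76
  J1: M1 done=88, M2 done=93
  J2: M1 done=107, M2 done=110
= Sequence: J5 → J4 → J3 → J7 → J6 → J1 → J2, Makespan: 110


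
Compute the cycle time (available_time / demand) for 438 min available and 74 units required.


Cycle time = available time / demand
= 438 / 74
= 5.92 min/unit


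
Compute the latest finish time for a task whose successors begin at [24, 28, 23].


LF = min of all successor start times
Successors start at: [24, 28, 23]
LF = min(24, 28, 23)
= 23


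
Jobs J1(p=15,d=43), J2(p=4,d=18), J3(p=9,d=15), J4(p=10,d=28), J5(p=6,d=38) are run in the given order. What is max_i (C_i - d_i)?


Lateness per job (L = C - d):
  J1: C=15, d=43, L=-28
  J2: C=19, d=18, L=1
  J3: C=28, d=15, L=13
  J4: C=38, d=28, L=10
  J5: C=44, d=38, L=6
Lmax = max(-28, 1, 13, 10, 6)
= 13


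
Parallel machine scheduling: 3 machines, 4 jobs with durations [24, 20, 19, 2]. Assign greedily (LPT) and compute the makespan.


Jobs (LPT sorted): [24, 20, 19, 2]
Machines: 3
  J=24 → Machine 1 (load: 0+24=24)
  J=20 → Machine 2 (load: 0+20=20)
  J=19 → Machine 3 (load: 0+19=19)
  J=2 → Machine 3 (load: 19+2=21)
Machine loads: [24, 20, 21]
Makespan = max = 24 time units


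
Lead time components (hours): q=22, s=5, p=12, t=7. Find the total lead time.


Lead time = queue + setup + processing + transit
= 22 + 5 + 12 + 7
= 46 hours


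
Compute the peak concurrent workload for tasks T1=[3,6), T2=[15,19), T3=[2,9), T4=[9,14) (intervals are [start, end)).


Check each time point for overlaps:
  t=3: 2 tasks active (T1, T3)
Max concurrent = 2


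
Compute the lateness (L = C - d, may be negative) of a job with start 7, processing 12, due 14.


Completion = 7 + 12 = 19
Lateness = C - d = 19 - 14
= 5


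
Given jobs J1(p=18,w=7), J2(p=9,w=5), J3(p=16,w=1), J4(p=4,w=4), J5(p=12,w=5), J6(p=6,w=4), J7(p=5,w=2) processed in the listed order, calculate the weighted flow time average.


Completion times:
  J1: C=18, w×C=7×18=126
  J2: C=27, w×C=5×27=135
  J3: C=43, w×C=1×43=43
  J4: C=47, w×C=4×47=188
  J5: C=59, w×C=5×59=295
  J6: C=65, w×C=4×65=260
  J7: C=70, w×C=2×70=140
Sum w×C = 1187
Sum w = 28
Weighted avg = 1187/28
= 42.39


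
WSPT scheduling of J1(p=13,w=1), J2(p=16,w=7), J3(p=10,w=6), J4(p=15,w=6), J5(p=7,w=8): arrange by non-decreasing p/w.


WSPT (Smith's rule): sort by p/w ascending
  J5: p/w = 7/8 = 0.875
  J3: p/w = 10/6 = 1.667
  J2: p/w = 16/7 = 2.286
  J4: p/w = 15/6 = 2.500
  J1: p/w = 13/1 = 13.000
Order: J5 → J3 → J2 → J4 → J1


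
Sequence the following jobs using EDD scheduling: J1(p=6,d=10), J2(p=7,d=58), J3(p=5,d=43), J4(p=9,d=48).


EDD: sort by earliest due date
  J1: d=10, p=6
  J3: d=43, p=5
  J4: d=48, p=9
  J2: d=58, p=7
Order: J1 → J3 → J4 → J2


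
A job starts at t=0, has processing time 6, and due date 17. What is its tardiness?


Completion = start + processing = 0 + 6 = 6
Tardiness = max(0, C - d) = max(0, 6 - 17)
= max(0, -11)
= 0


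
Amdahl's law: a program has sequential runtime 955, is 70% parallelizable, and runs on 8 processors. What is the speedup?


Amdahl's law: T_p = T × ((1-p) + p/N)
= 955 × ((1-0.7) + 0.7/8)
= 955 × (0.30 + 0.0875)
= 955 × 0.3875
= 370.06
Speedup = 955/370.06
= 2.58×


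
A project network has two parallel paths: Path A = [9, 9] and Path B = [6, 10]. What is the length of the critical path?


Path A: 9 + 9 = 18
Path B: 6 + 10 = 16
Critical path = longest = max(18, 16)
= 18 (Path A)


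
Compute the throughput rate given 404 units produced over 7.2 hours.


Throughput = units / time
= 404 / 7.2
= 56.1 units/hour


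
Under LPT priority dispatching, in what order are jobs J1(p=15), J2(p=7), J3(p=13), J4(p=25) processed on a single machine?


LPT: sort by longest processing time first
  J4: p=25
  J1: p=15
  J3: p=13
  J2: p=7
Order: J4 → J1 → J3 → J2


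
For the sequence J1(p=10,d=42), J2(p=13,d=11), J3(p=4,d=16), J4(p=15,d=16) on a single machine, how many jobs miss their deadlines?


Completion vs due date:
  J1: C=10, d=42 → on time
  J2: C=23, d=11 → TARDY
  J3: C=27, d=16 → TARDY
  J4: C=42, d=16 → TARDY
Tardy jobs: J2, J3, J4
Count = 3


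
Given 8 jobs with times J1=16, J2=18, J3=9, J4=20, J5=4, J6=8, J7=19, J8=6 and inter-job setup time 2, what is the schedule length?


Makespan = Σ processing + (n-1) × setup
= (16 + 18 + 9 + 20 + 4 + 8 + 19 + 6) + (8-1)×2
= 100 + 14
= 114 time units


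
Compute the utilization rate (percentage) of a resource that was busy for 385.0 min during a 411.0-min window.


Utilization = busy / total × 100
= 385.0 / 411.0 × 100
= 93.7%


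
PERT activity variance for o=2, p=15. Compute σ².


σ² = ((p - o) / 6)² = (p - o)² / 36
= (15 - 2)² / 36
= 13² / 36
= 169 / 36
= 4.6944


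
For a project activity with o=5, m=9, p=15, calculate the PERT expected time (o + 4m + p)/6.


te = (o + 4m + p) / 6
= (5 + 4×9 + 15) / 6
= (5 + 36 + 15) / 6
= 56 / 6
= 9.33


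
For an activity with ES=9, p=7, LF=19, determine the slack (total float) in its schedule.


EF = ES + duration = 9 + 7 = 16
LS = LF - duration = 19 - 7 = 12
Total Float = LF - EF = 19 - 16
(or LS - ES = 12 - 9)
= 3


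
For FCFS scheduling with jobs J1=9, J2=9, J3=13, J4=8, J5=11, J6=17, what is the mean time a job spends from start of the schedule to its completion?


Completion times:
  J1: completes at 9
  J2: completes at 18
  J3: completes at 31
  J4: completes at 39
  J5: completes at 50
  J6: completes at 67
Sum = 214
Average = 214/6
= 35.67


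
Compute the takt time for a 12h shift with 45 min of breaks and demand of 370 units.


Available = 12×60 - 45 = 675 min
Takt time = 675 / 370
= 1.82 min/unit


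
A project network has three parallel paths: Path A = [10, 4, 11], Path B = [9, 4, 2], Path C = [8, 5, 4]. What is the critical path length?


Path A: 10 + 4 + 11 = 25
Path B: 9 + 4 + 2 = 15
Path C: 8 + 5 + 4 = 17
Critical path = longest = max(25, 15, 17)
= 25 (Path A)


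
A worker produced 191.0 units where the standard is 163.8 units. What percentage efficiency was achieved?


Efficiency = (actual / standard) × 100
= (191.0 / 163.8) × 100
= 116.6%


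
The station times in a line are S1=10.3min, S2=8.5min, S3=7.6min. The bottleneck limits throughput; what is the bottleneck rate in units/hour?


Bottleneck = longest station time
Station times: [10.3, 8.5, 7.6]
Max = 10.3 min
Rate = 60 / 10.3
= 5.83 units/hour (bottleneck: 10.3min)


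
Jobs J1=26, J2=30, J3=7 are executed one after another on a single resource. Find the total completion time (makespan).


Sequential makespan: sum all processing times
= 26 + 30 + 7
= 63 time units


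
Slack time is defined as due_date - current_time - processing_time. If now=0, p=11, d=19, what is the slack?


Slack = due - current_time - processing
= 19 - 0 - 11
= 8


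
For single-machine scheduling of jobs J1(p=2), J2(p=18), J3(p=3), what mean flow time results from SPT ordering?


SPT order: J1 → J3 → J2
Completion times:
  J1: C=2
  J3: C=5
  J2: C=23
Sum = 30, n = 3
Mean flow = 30/3
= 10.00


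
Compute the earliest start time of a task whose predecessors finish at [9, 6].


ES = max of all predecessor completion times
Predecessors: [9, 6]
ES = max(9, 6)
= 9


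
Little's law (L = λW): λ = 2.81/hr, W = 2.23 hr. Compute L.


Little's law: L = λ × W
= 2.81 × 2.23
= 6.27


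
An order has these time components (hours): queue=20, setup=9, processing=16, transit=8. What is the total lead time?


Lead time = queue + setup + processing + transit
= 20 + 9 + 16 + 8
= 53 hours


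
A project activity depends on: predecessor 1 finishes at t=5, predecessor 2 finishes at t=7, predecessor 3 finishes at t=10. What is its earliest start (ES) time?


ES = max of all predecessor completion times
Predecessors: [5, 7, 10]
ES = max(5, 7, 10)
= 10


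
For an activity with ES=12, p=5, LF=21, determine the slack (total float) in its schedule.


EF = ES + duration = 12 + 5 = 17
LS = LF - duration = 21 - 5 = 16
Total Float = LF - EF = 21 - 17
(or LS - ES = 16 - 12)
= 4


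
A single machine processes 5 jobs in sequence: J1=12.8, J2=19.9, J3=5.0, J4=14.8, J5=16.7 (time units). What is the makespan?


Sequential makespan: sum all processing times
= 12.8 + 19.9 + 5.0 + 14.8 + 16.7
= 69.2 time units


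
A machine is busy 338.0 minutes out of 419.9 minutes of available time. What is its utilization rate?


Utilization = busy / total × 100
= 338.0 / 419.9 × 100
= 80.5%


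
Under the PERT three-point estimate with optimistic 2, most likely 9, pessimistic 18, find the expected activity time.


te = (o + 4m + p) / 6
= (2 + 4×9 + 18) / 6
= (2 + 36 + 18) / 6
= 56 / 6
= 9.33


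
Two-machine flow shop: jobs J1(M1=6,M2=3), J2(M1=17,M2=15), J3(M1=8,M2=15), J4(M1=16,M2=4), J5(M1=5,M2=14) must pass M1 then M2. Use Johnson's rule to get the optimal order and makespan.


Johnson's rule:
Group 1 (M1≤M2, sort by M1): ['J5', 'J3']
Group 2 (M1>M2, sort desc M2): ['J2', 'J4', 'J1']
Sequence: J5 → J3 → J2 → J4 → J1
Makespan calculation:
  J5: M1 done=5, M2 done=19
  J3: M1 done=13, M2 done=34
  J2: M1 done=30, M2 done=49
  J4: M1 done=46, M2 done=53
  J1: M1 done=52, M2 done=56
= Sequence: J5 → J3 → J2 → J4 → J1, Makespan: 56


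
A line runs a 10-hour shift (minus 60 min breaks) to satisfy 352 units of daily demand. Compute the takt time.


Available = 10×60 - 60 = 540 min
Takt time = 540 / 352
= 1.53 min/unit


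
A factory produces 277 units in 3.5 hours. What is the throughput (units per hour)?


Throughput = units / time
= 277 / 3.5
= 79.1 units/hour


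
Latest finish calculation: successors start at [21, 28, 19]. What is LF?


LF = min of all successor start times
Successors start at: [21, 28, 19]
LF = min(21, 28, 19)
= 19


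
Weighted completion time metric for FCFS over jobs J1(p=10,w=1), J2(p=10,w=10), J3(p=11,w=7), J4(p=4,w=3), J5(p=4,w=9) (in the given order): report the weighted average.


Completion times:
  J1: C=10, w×C=1×10=10
  J2: C=20, w×C=10×20=200
  J3: C=31, w×C=7×31=217
  J4: C=35, w×C=3×35=105
  J5: C=39, w×C=9×39=351
Sum w×C = 883
Sum w = 30
Weighted avg = 883/30
= 29.43


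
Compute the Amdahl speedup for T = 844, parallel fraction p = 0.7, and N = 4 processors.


Amdahl's law: T_p = T × ((1-p) + p/N)
= 844 × ((1-0.7) + 0.7/4)
= 844 × (0.30 + 0.1750)
= 844 × 0.4750
= 400.90
Speedup = 844/400.90
= 2.11×


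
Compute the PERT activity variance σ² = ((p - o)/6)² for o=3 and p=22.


σ² = ((p - o) / 6)² = (p - o)² / 36
= (22 - 3)² / 36
= 19² / 36
= 361 / 36
= 10.0278


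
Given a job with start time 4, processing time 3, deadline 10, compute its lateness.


Completion = 4 + 3 = 7
Lateness = C - d = 7 - 10
= -3


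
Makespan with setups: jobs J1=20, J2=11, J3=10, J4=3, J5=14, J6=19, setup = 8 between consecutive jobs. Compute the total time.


Makespan = Σ processing + (n-1) × setup
= (20 + 11 + 10 + 3 + 14 + 19) + (6-1)×8
= 77 + 40
= 117 time units


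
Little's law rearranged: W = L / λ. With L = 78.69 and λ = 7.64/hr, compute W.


Little's law: L = λW → W = L / λ
= 78.69 / 7.64
= 10.30 hours


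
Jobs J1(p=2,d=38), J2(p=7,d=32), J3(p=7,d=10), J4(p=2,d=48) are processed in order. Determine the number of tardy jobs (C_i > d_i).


Completion vs due date:
  J1: C=2, d=38 → on time
  J2: C=9, d=32 → on time
  J3: C=16, d=10 → TARDY
  J4: C=18, d=48 → on time
Tardy jobs: J3
Count = 1


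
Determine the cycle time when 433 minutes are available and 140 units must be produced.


Cycle time = available time / demand
= 433 / 140
= 3.09 min/unit


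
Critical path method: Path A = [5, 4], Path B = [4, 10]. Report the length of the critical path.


Path A: 5 + 4 = 9
Path B: 4 + 10 = 14
Critical path = longest = max(9, 14)
= 14 (Path B)


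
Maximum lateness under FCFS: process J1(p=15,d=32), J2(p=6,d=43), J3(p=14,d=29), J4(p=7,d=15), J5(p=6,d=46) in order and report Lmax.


Lateness per job (L = C - d):
  J1: C=15, d=32, L=-17
  J2: C=21, d=43, L=-22
  J3: C=35, d=29, L=6
  J4: C=42, d=15, L=27
  J5: C=48, d=46, L=2
Lmax = max(-17, -22, 6, 27, 2)
= 27


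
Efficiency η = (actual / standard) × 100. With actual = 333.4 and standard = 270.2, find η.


Efficiency = (actual / standard) × 100
= (333.4 / 270.2) × 100
= 123.4%


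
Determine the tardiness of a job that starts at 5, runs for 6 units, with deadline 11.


Completion = start + processing = 5 + 6 = 11
Tardiness = max(0, C - d) = max(0, 11 - 11)
= max(0, 0)
= 0


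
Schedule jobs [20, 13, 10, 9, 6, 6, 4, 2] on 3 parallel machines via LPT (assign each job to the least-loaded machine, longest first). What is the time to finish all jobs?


Jobs (LPT sorted): [20, 13, 10, 9, 6, 6, 4, 2]
Machines: 3
  J=20 → Machine 1 (load: 0+20=20)
  J=13 → Machine 2 (load: 0+13=13)
  J=10 → Machine 3 (load: 0+10=10)
  J=9 → Machine 3 (load: 10+9=19)
  J=6 → Machine 2 (load: 13+6=19)
  J=6 → Machine 2 (load: 19+6=25)
  J=4 → Machine 3 (load: 19+4=23)
  J=2 → Machine 1 (load: 20+2=22)
Machine loads: [22, 25, 23]
Makespan = max = 25 time units


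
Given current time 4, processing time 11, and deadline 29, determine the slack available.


Slack = due - current_time - processing
= 29 - 4 - 11
= 14


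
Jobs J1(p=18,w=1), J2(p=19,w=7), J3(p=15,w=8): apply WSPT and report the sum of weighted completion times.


WSPT order (by p/w): J3 → J2 → J1
  J3: C=15, w·C=8×15=120
  J2: C=34, w·C=7×34=238
  J1: C=52, w·C=1×52=52
Σ w·C = 410
= 410


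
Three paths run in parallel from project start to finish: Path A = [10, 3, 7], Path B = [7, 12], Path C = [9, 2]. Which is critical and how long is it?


Path A: 10 + 3 + 7 = 20
Path B: 7 + 12 = 19
Path C: 9 + 2 = 11
Critical path = longest = max(20, 19, 11)
= 20 (Path A)


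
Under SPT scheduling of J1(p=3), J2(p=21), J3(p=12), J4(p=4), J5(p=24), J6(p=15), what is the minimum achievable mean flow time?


SPT order: J1 → J4 → J3 → J6 → J2 → J5
Completion times:
  J1: C=3
  J4: C=7
  J3: C=19
  J6: C=34
  J2: C=55
  J5: C=79
Sum = 197, n = 6
Mean flow = 197/6
= 32.83


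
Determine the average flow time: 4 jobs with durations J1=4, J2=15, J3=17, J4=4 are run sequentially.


Completion times:
  J1: completes at 4
  J2: completes at 19
  J3: completes at 36
  J4: completes at 40
Sum = 99
Average = 99/4
= 24.75


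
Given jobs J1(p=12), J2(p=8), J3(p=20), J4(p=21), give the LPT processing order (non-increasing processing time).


LPT: sort by longest processing time first
  J4: p=21
  J3: p=20
  J1: p=12
  J2: p=8
Order: J4 → J3 → J1 → J2


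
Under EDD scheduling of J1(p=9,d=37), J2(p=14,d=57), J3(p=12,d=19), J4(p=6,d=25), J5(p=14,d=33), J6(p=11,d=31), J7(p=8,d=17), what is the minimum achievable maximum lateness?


EDD order: J7 → J3 → J4 → J6 → J5 → J1 → J2
Completion and lateness:
  J7: C=8, d=17, L=8-17=-9
  J3: C=20, d=19, L=20-19=1
  J4: C=26, d=25, L=26-25=1
  J6: C=37, d=31, L=37-31=6
  J5: C=51, d=33, L=51-33=18
  J1: C=60, d=37, L=60-37=23
  J2: C=74, d=57, L=74-57=17
Lmax = max(-9, 1, 1, 6, 18, 23, 17)
= 23


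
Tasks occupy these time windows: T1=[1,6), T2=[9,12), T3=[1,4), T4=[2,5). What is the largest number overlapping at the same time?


Check each time point for overlaps:
  t=2: 3 tasks active (T1, T3, T4)
Max concurrent = 3


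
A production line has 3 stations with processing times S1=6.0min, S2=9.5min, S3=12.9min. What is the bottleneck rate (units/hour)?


Bottleneck = longest station time
Station times: [6.0, 9.5, 12.9]
Max = 12.9 min
Rate = 60 / 12.9
= 4.65 units/hour (bottleneck: 12.9min)


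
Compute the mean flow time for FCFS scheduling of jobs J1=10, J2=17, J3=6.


Completion times:
  J1: completes at 10
  J2: completes at 27
  J3: completes at 33
Sum = 70
Average = 70/3
= 23.33


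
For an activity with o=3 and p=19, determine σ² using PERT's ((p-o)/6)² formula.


σ² = ((p - o) / 6)² = (p - o)² / 36
= (19 - 3)² / 36
= 16² / 36
= 256 / 36
= 7.1111


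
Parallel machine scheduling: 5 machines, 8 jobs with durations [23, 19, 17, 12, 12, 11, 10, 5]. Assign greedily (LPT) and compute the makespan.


Jobs (LPT sorted): [23, 19, 17, 12, 12, 11, 10, 5]
Machines: 5
  J=23 → Machine 1 (load: 0+23=23)
  J=19 → Machine 2 (load: 0+19=19)
  J=17 → Machine 3 (load: 0+17=17)
  J=12 → Machine 4 (load: 0+12=12)
  J=12 → Machine 5 (load: 0+12=12)
  J=11 → Machine 4 (load: 12+11=23)
  J=10 → Machine 5 (load: 12+10=22)
  J=5 → Machine 3 (load: 17+5=22)
Machine loads: [23, 19, 22, 23, 22]
Makespan = max = 23 time units


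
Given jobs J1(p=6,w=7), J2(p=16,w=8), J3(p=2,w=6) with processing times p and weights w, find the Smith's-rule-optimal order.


WSPT (Smith's rule): sort by p/w ascending
  J3: p/w = 2/6 = 0.333
  J1: p/w = 6/7 = 0.857
  J2: p/w = 16/8 = 2.000
Order: J3 → J1 → J2


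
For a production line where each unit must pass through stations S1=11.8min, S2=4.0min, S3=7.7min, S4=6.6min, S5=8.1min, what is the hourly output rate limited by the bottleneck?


Bottleneck = longest station time
Station times: [11.8, 4.0, 7.7, 6.6, 8.1]
Max = 11.8 min
Rate = 60 / 11.8
= 5.08 units/hour (bottleneck: 11.8min)


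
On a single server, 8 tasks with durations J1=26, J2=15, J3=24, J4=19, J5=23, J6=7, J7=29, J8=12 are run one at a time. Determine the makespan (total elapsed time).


Sequential makespan: sum all processing times
= 26 + 15 + 24 + 19 + 23 + 7 + 29 + 12
= 155 time units


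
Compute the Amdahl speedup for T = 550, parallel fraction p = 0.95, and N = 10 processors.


Amdahl's law: T_p = T × ((1-p) + p/N)
= 550 × ((1-0.95) + 0.95/10)
= 550 × (0.05 + 0.0950)
= 550 × 0.1450
= 79.75
Speedup = 550/79.75
= 6.90×


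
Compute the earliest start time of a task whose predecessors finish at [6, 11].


ES = max of all predecessor completion times
Predecessors: [6, 11]
ES = max(6, 11)
= 11


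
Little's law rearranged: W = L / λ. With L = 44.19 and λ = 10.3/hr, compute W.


Little's law: L = λW → W = L / λ
= 44.19 / 10.3
= 4.29 hours


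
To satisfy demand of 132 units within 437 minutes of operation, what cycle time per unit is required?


Cycle time = available time / demand
= 437 / 132
= 3.31 min/unit


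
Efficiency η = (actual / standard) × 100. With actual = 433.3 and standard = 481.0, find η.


Efficiency = (actual / standard) × 100
= (433.3 / 481.0) × 100
= 90.1%


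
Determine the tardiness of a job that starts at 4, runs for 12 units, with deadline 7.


Completion = start + processing = 4 + 12 = 16
Tardiness = max(0, C - d) = max(0, 16 - 7)
= max(0, 9)
= 9


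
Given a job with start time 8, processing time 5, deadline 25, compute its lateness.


Completion = 8 + 5 = 13
Lateness = C - d = 13 - 25
= -12


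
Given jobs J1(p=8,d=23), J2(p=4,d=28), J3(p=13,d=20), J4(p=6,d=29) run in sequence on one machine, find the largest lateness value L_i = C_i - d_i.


Lateness per job (L = C - d):
  J1: C=8, d=23, L=-15
  J2: C=12, d=28, L=-16
  J3: C=25, d=20, L=5
  J4: C=31, d=29, L=2
Lmax = max(-15, -16, 5, 2)
= 5


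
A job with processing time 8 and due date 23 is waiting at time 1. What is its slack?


Slack = due - current_time - processing
= 23 - 1 - 8
= 14


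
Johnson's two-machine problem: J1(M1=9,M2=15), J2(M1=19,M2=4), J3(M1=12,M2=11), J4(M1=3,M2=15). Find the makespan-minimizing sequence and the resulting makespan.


Johnson's rule:
Group 1 (M1≤M2, sort by M1): ['J4', 'J1']
Group 2 (M1>M2, sort desc M2): ['J3', 'J2']
Sequence: J4 → J1 → J3 → J2
Makespan calculation:
  J4: M1 done=3, M2 done=18
  J1: M1 done=12, M2 done=33
  J3: M1 done=24, M2 done=44
  J2: M1 done=43, M2 done=48
= Sequence: J4 → J1 → J3 → J2, Makespan: 48


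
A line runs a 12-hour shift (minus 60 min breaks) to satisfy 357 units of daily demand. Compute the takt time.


Available = 12×60 - 60 = 660 min
Takt time = 660 / 357
= 1.85 min/unit


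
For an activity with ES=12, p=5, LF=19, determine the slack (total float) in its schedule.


EF = ES + duration = 12 + 5 = 17
LS = LF - duration = 19 - 5 = 14
Total Float = LF - EF = 19 - 17
(or LS - ES = 14 - 12)
= 2


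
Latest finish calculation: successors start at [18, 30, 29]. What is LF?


LF = min of all successor start times
Successors start at: [18, 30, 29]
LF = min(18, 30, 29)
= 18


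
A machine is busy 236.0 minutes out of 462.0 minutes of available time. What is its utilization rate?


Utilization = busy / total × 100
= 236.0 / 462.0 × 100
= 51.1%


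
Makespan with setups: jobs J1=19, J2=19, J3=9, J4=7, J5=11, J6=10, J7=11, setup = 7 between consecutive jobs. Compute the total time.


Makespan = Σ processing + (n-1) × setup
= (19 + 19 + 9 + 7 + 11 + 10 + 11) + (7-1)×7
= 86 + 42
= 128 time units


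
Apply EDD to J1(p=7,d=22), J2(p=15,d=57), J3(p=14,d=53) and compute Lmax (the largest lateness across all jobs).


EDD order: J1 → J3 → J2
Completion and lateness:
  J1: C=7, d=22, L=7-22=-15
  J3: C=21, d=53, L=21-53=-32
  J2: C=36, d=57, L=36-57=-21
Lmax = max(-15, -32, -21)
= -15


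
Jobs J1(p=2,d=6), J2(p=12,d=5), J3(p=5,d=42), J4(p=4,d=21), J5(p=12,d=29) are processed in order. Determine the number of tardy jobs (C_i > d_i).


Completion vs due date:
  J1: C=2, d=6 → on time
  J2: C=14, d=5 → TARDY
  J3: C=19, d=42 → on time
  J4: C=23, d=21 → TARDY
  J5: C=35, d=29 → TARDY
Tardy jobs: J2, J4, J5
Count = 3


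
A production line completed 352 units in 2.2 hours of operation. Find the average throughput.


Throughput = units / time
= 352 / 2.2
= 160.0 units/hour


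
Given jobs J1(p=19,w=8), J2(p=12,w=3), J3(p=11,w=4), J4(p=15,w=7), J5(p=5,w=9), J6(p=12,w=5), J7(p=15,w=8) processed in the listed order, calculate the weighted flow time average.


Completion times:
  J1: C=19, w×C=8×19=152
  J2: C=31, w×C=3×31=93
  J3: C=42, w×C=4×42=168
  J4: C=57, w×C=7×57=399
  J5: C=62, w×C=9×62=558
  J6: C=74, w×C=5×74=370
  J7: C=89, w×C=8×89=712
Sum w×C = 2452
Sum w = 44
Weighted avg = 2452/44
= 55.73


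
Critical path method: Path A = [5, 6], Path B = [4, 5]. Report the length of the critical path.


Path A: 5 + 6 = 11
Path B: 4 + 5 = 9
Critical path = longest = max(11, 9)
= 11 (Path A)


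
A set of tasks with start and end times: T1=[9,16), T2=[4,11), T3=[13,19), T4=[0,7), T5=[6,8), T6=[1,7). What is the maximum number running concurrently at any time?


Check each time point for overlaps:
  t=6: 4 tasks active (T2, T4, T5, T6)
Max concurrent = 4


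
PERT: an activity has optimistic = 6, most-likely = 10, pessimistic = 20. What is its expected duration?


te = (o + 4m + p) / 6
= (6 + 4×10 + 20) / 6
= (6 + 40 + 20) / 6
= 66 / 6
= 11.00


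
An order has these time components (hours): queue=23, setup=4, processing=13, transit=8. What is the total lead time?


Lead time = queue + setup + processing + transit
= 23 + 4 + 13 + 8
= 48 hours


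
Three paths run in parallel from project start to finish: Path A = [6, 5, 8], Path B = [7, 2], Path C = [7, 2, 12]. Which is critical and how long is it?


Path A: 6 + 5 + 8 = 19
Path B: 7 + 2 = 9
Path C: 7 + 2 + 12 = 21
Critical path = longest = max(19, 9, 21)
= 21 (Path C)


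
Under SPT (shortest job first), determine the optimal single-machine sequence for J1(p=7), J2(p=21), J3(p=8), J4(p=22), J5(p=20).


SPT: sort by shortest processing time
  J1: p=7
  J3: p=8
  J5: p=20
  J2: p=21
  J4: p=22
Order: J1 → J3 → J5 → J2 → J4


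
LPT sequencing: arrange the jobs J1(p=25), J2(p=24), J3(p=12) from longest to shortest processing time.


LPT: sort by longest processing time first
  J1: p=25
  J2: p=24
  J3: p=12
Order: J1 → J2 → J3


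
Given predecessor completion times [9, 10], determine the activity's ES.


ES = max of all predecessor completion times
Predecessors: [9, 10]
ES = max(9, 10)
= 10


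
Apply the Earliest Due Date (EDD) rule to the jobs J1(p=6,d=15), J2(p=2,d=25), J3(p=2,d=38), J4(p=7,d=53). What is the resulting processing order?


EDD: sort by earliest due date
  J1: d=15, p=6
  J2: d=25, p=2
  J3: d=38, p=2
  J4: d=53, p=7
Order: J1 → J2 → J3 → J4


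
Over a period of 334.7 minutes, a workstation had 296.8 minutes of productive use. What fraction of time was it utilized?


Utilization = busy / total × 100
= 296.8 / 334.7 × 100
= 88.7%


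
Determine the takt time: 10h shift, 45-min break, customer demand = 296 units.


Available = 10×60 - 45 = 555 min
Takt time = 555 / 296
= 1.88 min/unit


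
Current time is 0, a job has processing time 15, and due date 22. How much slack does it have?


Slack = due - current_time - processing
= 22 - 0 - 15
= 7


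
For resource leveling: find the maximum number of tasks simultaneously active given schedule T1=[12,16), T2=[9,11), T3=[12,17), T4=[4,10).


Check each time point for overlaps:
  t=9: 2 tasks active (T2, T4)
Max concurrent = 2


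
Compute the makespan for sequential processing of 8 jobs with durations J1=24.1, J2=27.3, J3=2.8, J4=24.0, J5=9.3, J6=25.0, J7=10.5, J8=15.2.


Sequential makespan: sum all processing times
= 24.1 + 27.3 + 2.8 + 24.0 + 9.3 + 25.0 + 10.5 + 15.2
= 138.2 time units


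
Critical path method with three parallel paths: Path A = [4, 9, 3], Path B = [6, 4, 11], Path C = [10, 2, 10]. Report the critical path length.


Path A: 4 + 9 + 3 = 16
Path B: 6 + 4 + 11 = 21
Path C: 10 + 2 + 10 = 22
Critical path = longest = max(16, 21, 22)
= 22 (Path C)


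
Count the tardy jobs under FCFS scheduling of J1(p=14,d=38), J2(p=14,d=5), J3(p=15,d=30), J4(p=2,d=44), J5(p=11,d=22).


Completion vs due date:
  J1: C=14, d=38 → on time
  J2: C=28, d=5 → TARDY
  J3: C=43, d=30 → TARDY
  J4: C=45, d=44 → TARDY
  J5: C=56, d=22 → TARDY
Tardy jobs: J2, J3, J4, J5
Count = 4


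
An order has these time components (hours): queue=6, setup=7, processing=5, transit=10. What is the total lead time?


Lead time = queue + setup + processing + transit
= 6 + 7 + 5 + 10
= 28 hours


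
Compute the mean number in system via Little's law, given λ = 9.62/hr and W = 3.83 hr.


Little's law: L = λ × W
= 9.62 × 3.83
= 36.84


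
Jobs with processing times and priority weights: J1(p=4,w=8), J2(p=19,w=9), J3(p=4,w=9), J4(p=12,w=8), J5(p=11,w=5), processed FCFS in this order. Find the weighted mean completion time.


Completion times:
  J1: C=4, w×C=8×4=32
  J2: C=23, w×C=9×23=207
  J3: C=27, w×C=9×27=243
  J4: C=39, w×C=8×39=312
  J5: C=50, w×C=5×50=250
Sum w×C = 1044
Sum w = 39
Weighted avg = 1044/39
= 26.77


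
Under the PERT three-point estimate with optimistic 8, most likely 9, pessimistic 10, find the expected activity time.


te = (o + 4m + p) / 6
= (8 + 4×9 + 10) / 6
= (8 + 36 + 10) / 6
= 54 / 6
= 9.00


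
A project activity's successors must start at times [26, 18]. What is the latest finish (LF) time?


LF = min of all successor start times
Successors start at: [26, 18]
LF = min(26, 18)
= 18


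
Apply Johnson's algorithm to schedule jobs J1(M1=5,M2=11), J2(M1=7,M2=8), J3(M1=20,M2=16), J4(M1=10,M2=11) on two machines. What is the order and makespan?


Johnson's rule:
Group 1 (M1≤M2, sort by M1): ['J1', 'J2', 'J4']
Group 2 (M1>M2, sort desc M2): ['J3']
Sequence: J1 → J2 → J4 → J3
Makespan calculation:
  J1: M1 done=5, M2 done=16
  J2: M1 done=12, M2 done=24
  J4: M1 done=22, M2 done=35
  J3: M1 done=42, M2 done=58
= Sequence: J1 → J2 → J4 → J3, Makespan: 58


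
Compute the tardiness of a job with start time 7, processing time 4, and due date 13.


Completion = start + processing = 7 + 4 = 11
Tardiness = max(0, C - d) = max(0, 11 - 13)
= max(0, -2)
= 0


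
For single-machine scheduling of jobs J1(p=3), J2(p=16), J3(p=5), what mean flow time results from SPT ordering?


SPT order: J1 → J3 → J2
Completion times:
  J1: C=3
  J3: C=8
  J2: C=24
Sum = 35, n = 3
Mean flow = 35/3
= 11.67


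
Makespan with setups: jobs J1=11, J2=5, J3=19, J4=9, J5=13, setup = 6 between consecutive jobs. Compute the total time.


Makespan = Σ processing + (n-1) × setup
= (11 + 5 + 19 + 9 + 13) + (5-1)×6
= 57 + 24
= 81 time units


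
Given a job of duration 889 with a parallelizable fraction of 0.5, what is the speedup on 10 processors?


Amdahl's law: T_p = T × ((1-p) + p/N)
= 889 × ((1-0.5) + 0.5/10)
= 889 × (0.50 + 0.0500)
= 889 × 0.5500
= 488.95
Speedup = 889/488.95
= 1.82×


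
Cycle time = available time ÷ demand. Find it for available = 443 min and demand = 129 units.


Cycle time = available time / demand
= 443 / 129
= 3.43 min/unit


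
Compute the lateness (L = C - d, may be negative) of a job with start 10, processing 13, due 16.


Completion = 10 + 13 = 23
Lateness = C - d = 23 - 16
= 7


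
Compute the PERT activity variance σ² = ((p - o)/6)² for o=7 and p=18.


σ² = ((p - o) / 6)² = (p - o)² / 36
= (18 - 7)² / 36
= 11² / 36
= 121 / 36
= 3.3611


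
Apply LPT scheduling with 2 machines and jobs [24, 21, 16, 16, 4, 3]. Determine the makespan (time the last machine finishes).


Jobs (LPT sorted): [24, 21, 16, 16, 4, 3]
Machines: 2
  J=24 → Machine 1 (load: 0+24=24)
  J=21 → Machine 2 (load: 0+21=21)
  J=16 → Machine 2 (load: 21+16=37)
  J=16 → Machine 1 (load: 24+16=40)
  J=4 → Machine 2 (load: 37+4=41)
  J=3 → Machine 1 (load: 40+3=43)
Machine loads: [43, 41]
Makespan = max = 43 time units


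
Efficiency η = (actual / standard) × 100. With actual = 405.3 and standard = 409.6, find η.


Efficiency = (actual / standard) × 100
= (405.3 / 409.6) × 100
= 99.0%


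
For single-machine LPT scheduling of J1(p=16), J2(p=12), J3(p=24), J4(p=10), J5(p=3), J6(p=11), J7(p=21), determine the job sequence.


LPT: sort by longest processing time first
  J3: p=24
  J7: p=21
  J1: p=16
  J2: p=12
  J6: p=11
  J4: p=10
  J5: p=3
Order: J3 → J7 → J1 → J2 → J6 → J4 → J5


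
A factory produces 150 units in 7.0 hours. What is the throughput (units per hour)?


Throughput = units / time
= 150 / 7.0
= 21.4 units/hour


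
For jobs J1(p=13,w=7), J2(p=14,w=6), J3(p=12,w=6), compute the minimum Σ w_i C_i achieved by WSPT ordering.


WSPT order (by p/w): J1 → J3 → J2
  J1: C=13, w·C=7×13=91
  J3: C=25, w·C=6×25=150
  J2: C=39, w·C=6×39=234
Σ w·C = 475
= 475


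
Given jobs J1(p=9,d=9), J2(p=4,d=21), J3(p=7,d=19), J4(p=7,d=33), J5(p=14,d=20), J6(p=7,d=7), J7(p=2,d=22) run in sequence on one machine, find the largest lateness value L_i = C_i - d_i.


Lateness per job (L = C - d):
  J1: C=9, d=9, L=0
  J2: C=13, d=21, L=-8
  J3: C=20, d=19, L=1
  J4: C=27, d=33, L=-6
  J5: C=41, d=20, L=21
  J6: C=48, d=7, L=41
  J7: C=50, d=22, L=28
Lmax = max(0, -8, 1, -6, 21, 41, 28)
= 41


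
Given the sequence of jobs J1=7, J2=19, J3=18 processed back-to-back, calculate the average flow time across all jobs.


Completion times:
  J1: completes at 7
  J2: completes at 26
  J3: completes at 44
Sum = 77
Average = 77/3
= 25.67


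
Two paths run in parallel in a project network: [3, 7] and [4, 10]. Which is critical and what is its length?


Path A: 3 + 7 = 10
Path B: 4 + 10 = 14
Critical path = longest = max(10, 14)
= 14 (Path B)


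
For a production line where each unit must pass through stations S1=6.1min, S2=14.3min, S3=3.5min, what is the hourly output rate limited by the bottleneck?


Bottleneck = longest station time
Station times: [6.1, 14.3, 3.5]
Max = 14.3 min
Rate = 60 / 14.3
= 4.20 units/hour (bottleneck: 14.3min)


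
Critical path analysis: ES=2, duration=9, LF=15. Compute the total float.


EF = ES + duration = 2 + 9 = 11
LS = LF - duration = 15 - 9 = 6
Total Float = LF - EF = 15 - 11
(or LS - ES = 6 - 2)
= 4


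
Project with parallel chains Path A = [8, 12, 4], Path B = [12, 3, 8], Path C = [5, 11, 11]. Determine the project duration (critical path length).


Path A: 8 + 12 + 4 = 24
Path B: 12 + 3 + 8 = 23
Path C: 5 + 11 + 11 = 27
Critical path = longest = max(24, 23, 27)
= 27 (Path C)


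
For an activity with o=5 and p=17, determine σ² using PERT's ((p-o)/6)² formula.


σ² = ((p - o) / 6)² = (p - o)² / 36
= (17 - 5)² / 36
= 12² / 36
= 144 / 36
= 4.0000


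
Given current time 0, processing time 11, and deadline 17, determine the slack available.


Slack = due - current_time - processing
= 17 - 0 - 11
= 6


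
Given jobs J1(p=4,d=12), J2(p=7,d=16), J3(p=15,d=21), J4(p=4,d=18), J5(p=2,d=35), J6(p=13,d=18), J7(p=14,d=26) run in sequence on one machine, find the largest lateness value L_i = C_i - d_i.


Lateness per job (L = C - d):
  J1: C=4, d=12, L=-8
  J2: C=11, d=16, L=-5
  J3: C=26, d=21, L=5
  J4: C=30, d=18, L=12
  J5: C=32, d=35, L=-3
  J6: C=45, d=18, L=27
  J7: C=59, d=26, L=33
Lmax = max(-8, -5, 5, 12, -3, 27, 33)
= 33


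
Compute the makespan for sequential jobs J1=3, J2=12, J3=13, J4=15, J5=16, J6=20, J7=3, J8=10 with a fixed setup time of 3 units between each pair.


Makespan = Σ processing + (n-1) × setup
= (3 + 12 + 13 + 15 + 16 + 20 + 3 + 10) + (8-1)×3
= 92 + 21
= 113 time units


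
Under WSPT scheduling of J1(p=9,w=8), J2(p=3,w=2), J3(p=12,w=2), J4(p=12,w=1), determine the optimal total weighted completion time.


WSPT order (by p/w): J1 → J2 → J3 → J4
  J1: C=9, w·C=8×9=72
  J2: C=12, w·C=2×12=24
  J3: C=24, w·C=2×24=48
  J4: C=36, w·C=1×36=36
Σ w·C = 180
= 180


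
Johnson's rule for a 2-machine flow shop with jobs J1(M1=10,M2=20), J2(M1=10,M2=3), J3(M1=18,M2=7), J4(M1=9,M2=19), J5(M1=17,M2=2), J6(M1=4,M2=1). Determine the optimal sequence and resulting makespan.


Johnson's rule:
Group 1 (M1≤M2, sort by M1): ['J4', 'J1']
Group 2 (M1>M2, sort desc M2): ['J3', 'J2', 'J5', 'J6']
Sequence: J4 → J1 → J3 → J2 → J5 → J6
Makespan calculation:
  J4: M1 done=9, M2 done=28
  J1: M1 done=19, M2 done=48
  J3: M1 done=37, M2 done=55
  J2: M1 done=47, M2 done=58
  J5: M1 done=64, M2 done=66
  J6: M1 done=68, M2 done=69
= Sequence: J4 → J1 → J3 → J2 → J5 → J6, Makespan: 69


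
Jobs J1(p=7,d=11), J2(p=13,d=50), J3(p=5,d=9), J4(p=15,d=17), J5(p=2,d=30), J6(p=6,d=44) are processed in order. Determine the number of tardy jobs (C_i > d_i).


Completion vs due date:
  J1: C=7, d=11 → on time
  J2: C=20, d=50 → on time
  J3: C=25, d=9 → TARDY
  J4: C=40, d=17 → TARDY
  J5: C=42, d=30 → TARDY
  J6: C=48, d=44 → TARDY
Tardy jobs: J3, J4, J5, J6
Count = 4


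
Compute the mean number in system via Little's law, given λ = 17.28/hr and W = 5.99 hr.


Little's law: L = λ × W
= 17.28 × 5.99
= 103.51


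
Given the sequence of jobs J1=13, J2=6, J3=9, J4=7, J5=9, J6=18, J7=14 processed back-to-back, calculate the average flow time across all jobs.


Completion times:
  J1: completes at 13
  J2: completes at 19
  J3: completes at 28
  J4: completes at 35
  J5: completes at 44
  J6: completes at 62
  J7: completes at 76
Sum = 277
Average = 277/7
= 39.57


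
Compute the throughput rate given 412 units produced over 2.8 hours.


Throughput = units / time
= 412 / 2.8
= 147.1 units/hour


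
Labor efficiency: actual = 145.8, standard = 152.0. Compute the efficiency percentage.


Efficiency = (actual / standard) × 100
= (145.8 / 152.0) × 100
= 95.9%


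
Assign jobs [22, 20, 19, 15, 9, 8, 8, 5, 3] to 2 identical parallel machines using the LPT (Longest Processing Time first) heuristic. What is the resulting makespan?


Jobs (LPT sorted): [22, 20, 19, 15, 9, 8, 8, 5, 3]
Machines: 2
  J=22 → Machine 1 (load: 0+22=22)
  J=20 → Machine 2 (load: 0+20=20)
  J=19 → Machine 2 (load: 20+19=39)
  J=15 → Machine 1 (load: 22+15=37)
  J=9 → Machine 1 (load: 37+9=46)
  J=8 → Machine 2 (load: 39+8=47)
  J=8 → Machine 1 (load: 46+8=54)
  J=5 → Machine 2 (load: 47+5=52)
  J=3 → Machine 2 (load: 52+3=55)
Machine loads: [54, 55]
Makespan = max = 55 time units


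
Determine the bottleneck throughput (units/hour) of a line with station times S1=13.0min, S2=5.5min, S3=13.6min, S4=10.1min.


Bottleneck = longest station time
Station times: [13.0, 5.5, 13.6, 10.1]
Max = 13.6 min
Rate = 60 / 13.6
= 4.41 units/hour (bottleneck: 13.6min)


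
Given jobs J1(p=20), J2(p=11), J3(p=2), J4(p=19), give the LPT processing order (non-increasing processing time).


LPT: sort by longest processing time first
  J1: p=20
  J4: p=19
  J2: p=11
  J3: p=2
Order: J1 → J4 → J2 → J3
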